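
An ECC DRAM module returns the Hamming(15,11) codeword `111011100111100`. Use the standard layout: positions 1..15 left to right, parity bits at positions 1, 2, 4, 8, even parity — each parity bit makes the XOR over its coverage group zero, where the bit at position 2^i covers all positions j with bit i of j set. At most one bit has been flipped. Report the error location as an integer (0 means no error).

4

s1: b1⊕b3⊕b5⊕b7⊕b9⊕b11⊕b13⊕b15 = 1⊕1⊕1⊕1⊕0⊕1⊕1⊕0 = 0
s2: b2⊕b3⊕b6⊕b7⊕b10⊕b11⊕b14⊕b15 = 1⊕1⊕1⊕1⊕1⊕1⊕0⊕0 = 0
s4: b4⊕b5⊕b6⊕b7⊕b12⊕b13⊕b14⊕b15 = 0⊕1⊕1⊕1⊕1⊕1⊕0⊕0 = 1
s8: b8⊕b9⊕b10⊕b11⊕b12⊕b13⊕b14⊕b15 = 0⊕0⊕1⊕1⊕1⊕1⊕0⊕0 = 0
Syndrome (s8...s1) = 0100 → position 4.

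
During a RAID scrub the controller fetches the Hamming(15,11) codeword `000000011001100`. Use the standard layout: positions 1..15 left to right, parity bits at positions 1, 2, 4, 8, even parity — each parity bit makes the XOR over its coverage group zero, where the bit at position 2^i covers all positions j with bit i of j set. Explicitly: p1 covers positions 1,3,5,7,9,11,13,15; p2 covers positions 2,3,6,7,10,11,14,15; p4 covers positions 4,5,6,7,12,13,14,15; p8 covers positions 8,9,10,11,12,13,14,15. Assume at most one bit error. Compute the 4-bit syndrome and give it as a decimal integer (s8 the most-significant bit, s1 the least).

s1: b1⊕b3⊕b5⊕b7⊕b9⊕b11⊕b13⊕b15 = 0⊕0⊕0⊕0⊕1⊕0⊕1⊕0 = 0
s2: b2⊕b3⊕b6⊕b7⊕b10⊕b11⊕b14⊕b15 = 0⊕0⊕0⊕0⊕0⊕0⊕0⊕0 = 0
s4: b4⊕b5⊕b6⊕b7⊕b12⊕b13⊕b14⊕b15 = 0⊕0⊕0⊕0⊕1⊕1⊕0⊕0 = 0
s8: b8⊕b9⊕b10⊕b11⊕b12⊕b13⊕b14⊕b15 = 1⊕1⊕0⊕0⊕1⊕1⊕0⊕0 = 0
Syndrome (s8...s1) = 0000 → position 0 (no error).

0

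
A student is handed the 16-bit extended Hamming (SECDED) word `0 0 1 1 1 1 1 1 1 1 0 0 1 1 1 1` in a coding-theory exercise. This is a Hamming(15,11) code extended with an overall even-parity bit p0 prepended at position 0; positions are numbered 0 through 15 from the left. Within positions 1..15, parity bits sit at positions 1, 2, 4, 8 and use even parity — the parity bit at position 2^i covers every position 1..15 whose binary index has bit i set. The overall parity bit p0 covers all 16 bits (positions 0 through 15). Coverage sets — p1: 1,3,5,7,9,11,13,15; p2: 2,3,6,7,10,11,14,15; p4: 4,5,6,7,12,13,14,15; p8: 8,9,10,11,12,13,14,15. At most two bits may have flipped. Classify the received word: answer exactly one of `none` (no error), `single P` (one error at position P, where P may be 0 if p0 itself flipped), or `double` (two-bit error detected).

s1: b1⊕b3⊕b5⊕b7⊕b9⊕b11⊕b13⊕b15 = 0⊕1⊕1⊕1⊕1⊕0⊕1⊕1 = 0
s2: b2⊕b3⊕b6⊕b7⊕b10⊕b11⊕b14⊕b15 = 1⊕1⊕1⊕1⊕0⊕0⊕1⊕1 = 0
s4: b4⊕b5⊕b6⊕b7⊕b12⊕b13⊕b14⊕b15 = 1⊕1⊕1⊕1⊕1⊕1⊕1⊕1 = 0
s8: b8⊕b9⊕b10⊕b11⊕b12⊕b13⊕b14⊕b15 = 1⊕1⊕0⊕0⊕1⊕1⊕1⊕1 = 0
Syndrome (s8...s1) = 0000 → position 0 (no error).
Overall parity (XOR of all 16 bits, including p0): 0⊕0⊕1⊕1⊕1⊕1⊕1⊕1⊕1⊕1⊕0⊕0⊕1⊕1⊕1⊕1 = 0
Overall=0, syndrome position=0 → no error.

none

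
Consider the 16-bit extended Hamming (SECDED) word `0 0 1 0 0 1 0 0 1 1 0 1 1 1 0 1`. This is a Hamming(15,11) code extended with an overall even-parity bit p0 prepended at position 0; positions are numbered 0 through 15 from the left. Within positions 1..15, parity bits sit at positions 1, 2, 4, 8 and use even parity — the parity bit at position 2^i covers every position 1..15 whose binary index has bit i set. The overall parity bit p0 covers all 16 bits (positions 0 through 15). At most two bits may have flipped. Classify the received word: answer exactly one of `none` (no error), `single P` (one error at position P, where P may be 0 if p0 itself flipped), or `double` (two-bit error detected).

double

s1: b1⊕b3⊕b5⊕b7⊕b9⊕b11⊕b13⊕b15 = 0⊕0⊕1⊕0⊕1⊕1⊕1⊕1 = 1
s2: b2⊕b3⊕b6⊕b7⊕b10⊕b11⊕b14⊕b15 = 1⊕0⊕0⊕0⊕0⊕1⊕0⊕1 = 1
s4: b4⊕b5⊕b6⊕b7⊕b12⊕b13⊕b14⊕b15 = 0⊕1⊕0⊕0⊕1⊕1⊕0⊕1 = 0
s8: b8⊕b9⊕b10⊕b11⊕b12⊕b13⊕b14⊕b15 = 1⊕1⊕0⊕1⊕1⊕1⊕0⊕1 = 0
Syndrome (s8...s1) = 0011 → position 3.
Overall parity (XOR of all 16 bits, including p0): 0⊕0⊕1⊕0⊕0⊕1⊕0⊕0⊕1⊕1⊕0⊕1⊕1⊕1⊕0⊕1 = 0
Overall=0, syndrome position=3 → double-bit error detected (uncorrectable).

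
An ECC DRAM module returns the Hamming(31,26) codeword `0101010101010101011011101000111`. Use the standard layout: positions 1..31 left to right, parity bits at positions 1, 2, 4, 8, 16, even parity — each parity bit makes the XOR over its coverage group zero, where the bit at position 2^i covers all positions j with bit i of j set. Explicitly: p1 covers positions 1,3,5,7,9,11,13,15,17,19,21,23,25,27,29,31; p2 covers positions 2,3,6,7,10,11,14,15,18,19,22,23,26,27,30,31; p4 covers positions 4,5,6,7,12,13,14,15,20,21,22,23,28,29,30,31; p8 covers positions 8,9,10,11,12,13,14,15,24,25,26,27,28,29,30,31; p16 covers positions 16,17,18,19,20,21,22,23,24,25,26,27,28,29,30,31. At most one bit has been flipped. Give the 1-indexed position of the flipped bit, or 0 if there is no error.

s1: b1⊕b3⊕b5⊕b7⊕b9⊕b11⊕b13⊕b15⊕b17⊕b19⊕b21⊕b23⊕b25⊕b27⊕b29⊕b31 = 0⊕0⊕0⊕0⊕0⊕0⊕0⊕0⊕0⊕1⊕1⊕1⊕1⊕0⊕1⊕1 = 0
s2: b2⊕b3⊕b6⊕b7⊕b10⊕b11⊕b14⊕b15⊕b18⊕b19⊕b22⊕b23⊕b26⊕b27⊕b30⊕b31 = 1⊕0⊕1⊕0⊕1⊕0⊕1⊕0⊕1⊕1⊕1⊕1⊕0⊕0⊕1⊕1 = 0
s4: b4⊕b5⊕b6⊕b7⊕b12⊕b13⊕b14⊕b15⊕b20⊕b21⊕b22⊕b23⊕b28⊕b29⊕b30⊕b31 = 1⊕0⊕1⊕0⊕1⊕0⊕1⊕0⊕0⊕1⊕1⊕1⊕0⊕1⊕1⊕1 = 0
s8: b8⊕b9⊕b10⊕b11⊕b12⊕b13⊕b14⊕b15⊕b24⊕b25⊕b26⊕b27⊕b28⊕b29⊕b30⊕b31 = 1⊕0⊕1⊕0⊕1⊕0⊕1⊕0⊕0⊕1⊕0⊕0⊕0⊕1⊕1⊕1 = 0
s16: b16⊕b17⊕b18⊕b19⊕b20⊕b21⊕b22⊕b23⊕b24⊕b25⊕b26⊕b27⊕b28⊕b29⊕b30⊕b31 = 1⊕0⊕1⊕1⊕0⊕1⊕1⊕1⊕0⊕1⊕0⊕0⊕0⊕1⊕1⊕1 = 0
Syndrome (s16...s1) = 00000 → position 0 (no error).

0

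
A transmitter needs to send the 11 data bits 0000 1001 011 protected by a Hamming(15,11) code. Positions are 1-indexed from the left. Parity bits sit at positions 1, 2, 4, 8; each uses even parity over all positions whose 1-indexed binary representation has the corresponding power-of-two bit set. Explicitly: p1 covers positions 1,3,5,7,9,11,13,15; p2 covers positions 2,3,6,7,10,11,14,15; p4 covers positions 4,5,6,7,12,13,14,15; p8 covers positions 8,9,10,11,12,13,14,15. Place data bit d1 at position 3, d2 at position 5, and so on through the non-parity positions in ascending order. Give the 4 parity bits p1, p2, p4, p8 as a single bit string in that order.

0010

Place data bits at non-power-of-two positions: b3=0, b5=0, b6=0, b7=0, b9=1, b10=0, b11=0, b12=1, b13=0, b14=1, b15=1.
p1 = XOR of data positions {3,5,7,9,11,13,15} = 0⊕0⊕0⊕1⊕0⊕0⊕1 = 0
p2 = XOR of data positions {3,6,7,10,11,14,15} = 0⊕0⊕0⊕0⊕0⊕1⊕1 = 0
p4 = XOR of data positions {5,6,7,12,13,14,15} = 0⊕0⊕0⊕1⊕0⊕1⊕1 = 1
p8 = XOR of data positions {9,10,11,12,13,14,15} = 1⊕0⊕0⊕1⊕0⊕1⊕1 = 0
Parity bits p1,p2,p4,p8 = 0010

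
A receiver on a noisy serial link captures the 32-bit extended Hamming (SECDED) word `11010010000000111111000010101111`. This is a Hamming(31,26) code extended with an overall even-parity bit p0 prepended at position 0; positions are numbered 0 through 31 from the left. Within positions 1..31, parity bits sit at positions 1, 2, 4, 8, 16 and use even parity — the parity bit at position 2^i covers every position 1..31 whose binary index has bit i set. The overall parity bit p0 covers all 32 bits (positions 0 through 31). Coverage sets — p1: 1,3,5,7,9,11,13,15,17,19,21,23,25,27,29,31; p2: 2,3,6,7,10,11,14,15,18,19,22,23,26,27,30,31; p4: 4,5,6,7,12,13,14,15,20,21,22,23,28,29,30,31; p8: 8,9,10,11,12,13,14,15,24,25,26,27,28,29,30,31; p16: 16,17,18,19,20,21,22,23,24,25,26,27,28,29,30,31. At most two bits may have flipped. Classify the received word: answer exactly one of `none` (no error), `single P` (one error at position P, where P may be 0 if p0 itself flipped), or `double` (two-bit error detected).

double

s1: b1⊕b3⊕b5⊕b7⊕b9⊕b11⊕b13⊕b15⊕b17⊕b19⊕b21⊕b23⊕b25⊕b27⊕b29⊕b31 = 1⊕1⊕0⊕0⊕0⊕0⊕0⊕1⊕1⊕1⊕0⊕0⊕0⊕0⊕1⊕1 = 1
s2: b2⊕b3⊕b6⊕b7⊕b10⊕b11⊕b14⊕b15⊕b18⊕b19⊕b22⊕b23⊕b26⊕b27⊕b30⊕b31 = 0⊕1⊕1⊕0⊕0⊕0⊕1⊕1⊕1⊕1⊕0⊕0⊕1⊕0⊕1⊕1 = 1
s4: b4⊕b5⊕b6⊕b7⊕b12⊕b13⊕b14⊕b15⊕b20⊕b21⊕b22⊕b23⊕b28⊕b29⊕b30⊕b31 = 0⊕0⊕1⊕0⊕0⊕0⊕1⊕1⊕0⊕0⊕0⊕0⊕1⊕1⊕1⊕1 = 1
s8: b8⊕b9⊕b10⊕b11⊕b12⊕b13⊕b14⊕b15⊕b24⊕b25⊕b26⊕b27⊕b28⊕b29⊕b30⊕b31 = 0⊕0⊕0⊕0⊕0⊕0⊕1⊕1⊕1⊕0⊕1⊕0⊕1⊕1⊕1⊕1 = 0
s16: b16⊕b17⊕b18⊕b19⊕b20⊕b21⊕b22⊕b23⊕b24⊕b25⊕b26⊕b27⊕b28⊕b29⊕b30⊕b31 = 1⊕1⊕1⊕1⊕0⊕0⊕0⊕0⊕1⊕0⊕1⊕0⊕1⊕1⊕1⊕1 = 0
Syndrome (s16...s1) = 00111 → position 7.
Overall parity (XOR of all 32 bits, including p0): 1⊕1⊕0⊕1⊕0⊕0⊕1⊕0⊕0⊕0⊕0⊕0⊕0⊕0⊕1⊕1⊕1⊕1⊕1⊕1⊕0⊕0⊕0⊕0⊕1⊕0⊕1⊕0⊕1⊕1⊕1⊕1 = 0
Overall=0, syndrome position=7 → double-bit error detected (uncorrectable).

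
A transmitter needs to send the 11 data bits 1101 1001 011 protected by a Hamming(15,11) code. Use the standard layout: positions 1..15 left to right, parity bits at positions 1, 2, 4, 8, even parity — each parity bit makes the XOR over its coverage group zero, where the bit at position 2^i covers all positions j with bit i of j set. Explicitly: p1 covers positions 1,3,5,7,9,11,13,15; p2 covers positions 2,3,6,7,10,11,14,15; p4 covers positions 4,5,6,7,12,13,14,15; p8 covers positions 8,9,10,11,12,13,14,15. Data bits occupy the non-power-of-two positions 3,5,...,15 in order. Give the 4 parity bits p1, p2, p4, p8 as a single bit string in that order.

1010

Place data bits at non-power-of-two positions: b3=1, b5=1, b6=0, b7=1, b9=1, b10=0, b11=0, b12=1, b13=0, b14=1, b15=1.
p1 = XOR of data positions {3,5,7,9,11,13,15} = 1⊕1⊕1⊕1⊕0⊕0⊕1 = 1
p2 = XOR of data positions {3,6,7,10,11,14,15} = 1⊕0⊕1⊕0⊕0⊕1⊕1 = 0
p4 = XOR of data positions {5,6,7,12,13,14,15} = 1⊕0⊕1⊕1⊕0⊕1⊕1 = 1
p8 = XOR of data positions {9,10,11,12,13,14,15} = 1⊕0⊕0⊕1⊕0⊕1⊕1 = 0
Parity bits p1,p2,p4,p8 = 1010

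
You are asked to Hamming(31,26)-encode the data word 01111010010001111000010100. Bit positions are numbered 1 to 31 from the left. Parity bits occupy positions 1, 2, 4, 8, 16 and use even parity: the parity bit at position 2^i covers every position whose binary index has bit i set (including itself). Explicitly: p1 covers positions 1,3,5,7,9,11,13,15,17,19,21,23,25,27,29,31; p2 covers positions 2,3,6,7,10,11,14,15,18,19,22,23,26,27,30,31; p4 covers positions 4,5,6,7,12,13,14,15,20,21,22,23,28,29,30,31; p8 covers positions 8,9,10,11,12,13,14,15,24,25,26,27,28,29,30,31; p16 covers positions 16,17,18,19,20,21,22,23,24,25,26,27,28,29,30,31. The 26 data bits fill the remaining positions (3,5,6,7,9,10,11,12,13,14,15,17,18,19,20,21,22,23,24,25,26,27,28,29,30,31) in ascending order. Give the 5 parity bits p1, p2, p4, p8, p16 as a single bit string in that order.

01010

Place data bits at non-power-of-two positions: b3=0, b5=1, b6=1, b7=1, b9=1, b10=0, b11=1, b12=0, b13=0, b14=1, b15=0, b17=0, b18=0, b19=1, b20=1, b21=1, b22=1, b23=0, b24=0, b25=0, b26=0, b27=1, b28=0, b29=1, b30=0, b31=0.
p1 = XOR of data positions {3,5,7,9,11,13,15,17,19,21,23,25,27,29,31} = 0⊕1⊕1⊕1⊕1⊕0⊕0⊕0⊕1⊕1⊕0⊕0⊕1⊕1⊕0 = 0
p2 = XOR of data positions {3,6,7,10,11,14,15,18,19,22,23,26,27,30,31} = 0⊕1⊕1⊕0⊕1⊕1⊕0⊕0⊕1⊕1⊕0⊕0⊕1⊕0⊕0 = 1
p4 = XOR of data positions {5,6,7,12,13,14,15,20,21,22,23,28,29,30,31} = 1⊕1⊕1⊕0⊕0⊕1⊕0⊕1⊕1⊕1⊕0⊕0⊕1⊕0⊕0 = 0
p8 = XOR of data positions {9,10,11,12,13,14,15,24,25,26,27,28,29,30,31} = 1⊕0⊕1⊕0⊕0⊕1⊕0⊕0⊕0⊕0⊕1⊕0⊕1⊕0⊕0 = 1
p16 = XOR of data positions {17,18,19,20,21,22,23,24,25,26,27,28,29,30,31} = 0⊕0⊕1⊕1⊕1⊕1⊕0⊕0⊕0⊕0⊕1⊕0⊕1⊕0⊕0 = 0
Parity bits p1,p2,p4,p8,p16 = 01010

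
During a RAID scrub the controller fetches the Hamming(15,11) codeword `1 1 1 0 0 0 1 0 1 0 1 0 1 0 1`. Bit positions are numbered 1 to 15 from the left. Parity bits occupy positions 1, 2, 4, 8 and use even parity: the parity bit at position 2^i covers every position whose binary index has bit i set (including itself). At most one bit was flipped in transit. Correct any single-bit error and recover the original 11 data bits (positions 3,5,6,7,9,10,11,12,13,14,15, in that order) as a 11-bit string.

10001010101

s1: b1⊕b3⊕b5⊕b7⊕b9⊕b11⊕b13⊕b15 = 1⊕1⊕0⊕1⊕1⊕1⊕1⊕1 = 1
s2: b2⊕b3⊕b6⊕b7⊕b10⊕b11⊕b14⊕b15 = 1⊕1⊕0⊕1⊕0⊕1⊕0⊕1 = 1
s4: b4⊕b5⊕b6⊕b7⊕b12⊕b13⊕b14⊕b15 = 0⊕0⊕0⊕1⊕0⊕1⊕0⊕1 = 1
s8: b8⊕b9⊕b10⊕b11⊕b12⊕b13⊕b14⊕b15 = 0⊕1⊕0⊕1⊕0⊕1⊕0⊕1 = 0
Syndrome (s8...s1) = 0111 → position 7.
Flip bit 7: corrected codeword = 111000001010101
Data bits at positions 3,5,6,7,9,10,11,12,13,14,15: 10001010101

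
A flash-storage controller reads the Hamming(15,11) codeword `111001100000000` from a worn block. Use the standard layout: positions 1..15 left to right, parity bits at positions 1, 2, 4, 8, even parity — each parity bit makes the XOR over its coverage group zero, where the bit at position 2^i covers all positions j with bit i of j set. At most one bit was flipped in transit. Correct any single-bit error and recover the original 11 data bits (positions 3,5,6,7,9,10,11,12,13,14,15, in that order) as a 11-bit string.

s1: b1⊕b3⊕b5⊕b7⊕b9⊕b11⊕b13⊕b15 = 1⊕1⊕0⊕1⊕0⊕0⊕0⊕0 = 1
s2: b2⊕b3⊕b6⊕b7⊕b10⊕b11⊕b14⊕b15 = 1⊕1⊕1⊕1⊕0⊕0⊕0⊕0 = 0
s4: b4⊕b5⊕b6⊕b7⊕b12⊕b13⊕b14⊕b15 = 0⊕0⊕1⊕1⊕0⊕0⊕0⊕0 = 0
s8: b8⊕b9⊕b10⊕b11⊕b12⊕b13⊕b14⊕b15 = 0⊕0⊕0⊕0⊕0⊕0⊕0⊕0 = 0
Syndrome (s8...s1) = 0001 → position 1.
Flip bit 1: corrected codeword = 011001100000000
Data bits at positions 3,5,6,7,9,10,11,12,13,14,15: 10110000000

10110000000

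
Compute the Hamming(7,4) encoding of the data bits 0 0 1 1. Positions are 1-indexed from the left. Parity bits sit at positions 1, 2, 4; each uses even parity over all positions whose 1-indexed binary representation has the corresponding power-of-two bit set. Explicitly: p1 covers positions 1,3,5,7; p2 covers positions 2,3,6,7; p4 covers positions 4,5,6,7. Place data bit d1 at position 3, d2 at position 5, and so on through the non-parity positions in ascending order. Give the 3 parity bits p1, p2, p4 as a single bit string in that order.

Place data bits at non-power-of-two positions: b3=0, b5=0, b6=1, b7=1.
p1 = XOR of data positions {3,5,7} = 0⊕0⊕1 = 1
p2 = XOR of data positions {3,6,7} = 0⊕1⊕1 = 0
p4 = XOR of data positions {5,6,7} = 0⊕1⊕1 = 0
Parity bits p1,p2,p4 = 100

100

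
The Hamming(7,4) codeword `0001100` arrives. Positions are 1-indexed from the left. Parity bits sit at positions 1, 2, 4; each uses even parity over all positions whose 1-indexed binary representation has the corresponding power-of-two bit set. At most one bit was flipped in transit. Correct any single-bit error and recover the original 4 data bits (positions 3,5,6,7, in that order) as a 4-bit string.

s1: b1⊕b3⊕b5⊕b7 = 0⊕0⊕1⊕0 = 1
s2: b2⊕b3⊕b6⊕b7 = 0⊕0⊕0⊕0 = 0
s4: b4⊕b5⊕b6⊕b7 = 1⊕1⊕0⊕0 = 0
Syndrome (s4...s1) = 001 → position 1.
Flip bit 1: corrected codeword = 1001100
Data bits at positions 3,5,6,7: 0100

0100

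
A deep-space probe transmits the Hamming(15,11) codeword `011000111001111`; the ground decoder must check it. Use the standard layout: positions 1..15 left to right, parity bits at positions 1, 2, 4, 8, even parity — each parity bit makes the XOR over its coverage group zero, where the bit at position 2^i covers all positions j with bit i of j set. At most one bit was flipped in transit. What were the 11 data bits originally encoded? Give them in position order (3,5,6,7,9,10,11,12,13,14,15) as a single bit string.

s1: b1⊕b3⊕b5⊕b7⊕b9⊕b11⊕b13⊕b15 = 0⊕1⊕0⊕1⊕1⊕0⊕1⊕1 = 1
s2: b2⊕b3⊕b6⊕b7⊕b10⊕b11⊕b14⊕b15 = 1⊕1⊕0⊕1⊕0⊕0⊕1⊕1 = 1
s4: b4⊕b5⊕b6⊕b7⊕b12⊕b13⊕b14⊕b15 = 0⊕0⊕0⊕1⊕1⊕1⊕1⊕1 = 1
s8: b8⊕b9⊕b10⊕b11⊕b12⊕b13⊕b14⊕b15 = 1⊕1⊕0⊕0⊕1⊕1⊕1⊕1 = 0
Syndrome (s8...s1) = 0111 → position 7.
Flip bit 7: corrected codeword = 011000011001111
Data bits at positions 3,5,6,7,9,10,11,12,13,14,15: 10001001111

10001001111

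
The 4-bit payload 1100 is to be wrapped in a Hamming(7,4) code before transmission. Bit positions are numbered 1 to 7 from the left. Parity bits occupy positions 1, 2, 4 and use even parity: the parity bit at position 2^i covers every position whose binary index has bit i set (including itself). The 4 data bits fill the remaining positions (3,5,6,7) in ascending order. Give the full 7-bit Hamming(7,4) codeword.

Place data bits at non-power-of-two positions: b3=1, b5=1, b6=0, b7=0.
p1 = XOR of data positions {3,5,7} = 1⊕1⊕0 = 0
p2 = XOR of data positions {3,6,7} = 1⊕0⊕0 = 1
p4 = XOR of data positions {5,6,7} = 1⊕0⊕0 = 1
Codeword b1..b7 = 0111100

0111100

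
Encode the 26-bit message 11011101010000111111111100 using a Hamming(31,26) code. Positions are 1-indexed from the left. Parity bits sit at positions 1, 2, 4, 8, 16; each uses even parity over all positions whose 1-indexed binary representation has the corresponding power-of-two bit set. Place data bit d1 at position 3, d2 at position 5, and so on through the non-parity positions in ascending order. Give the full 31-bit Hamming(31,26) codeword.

Place data bits at non-power-of-two positions: b3=1, b5=1, b6=0, b7=1, b9=1, b10=1, b11=0, b12=1, b13=0, b14=1, b15=0, b17=0, b18=0, b19=0, b20=1, b21=1, b22=1, b23=1, b24=1, b25=1, b26=1, b27=1, b28=1, b29=1, b30=0, b31=0.
p1 = XOR of data positions {3,5,7,9,11,13,15,17,19,21,23,25,27,29,31} = 1⊕1⊕1⊕1⊕0⊕0⊕0⊕0⊕0⊕1⊕1⊕1⊕1⊕1⊕0 = 1
p2 = XOR of data positions {3,6,7,10,11,14,15,18,19,22,23,26,27,30,31} = 1⊕0⊕1⊕1⊕0⊕1⊕0⊕0⊕0⊕1⊕1⊕1⊕1⊕0⊕0 = 0
p4 = XOR of data positions {5,6,7,12,13,14,15,20,21,22,23,28,29,30,31} = 1⊕0⊕1⊕1⊕0⊕1⊕0⊕1⊕1⊕1⊕1⊕1⊕1⊕0⊕0 = 0
p8 = XOR of data positions {9,10,11,12,13,14,15,24,25,26,27,28,29,30,31} = 1⊕1⊕0⊕1⊕0⊕1⊕0⊕1⊕1⊕1⊕1⊕1⊕1⊕0⊕0 = 0
p16 = XOR of data positions {17,18,19,20,21,22,23,24,25,26,27,28,29,30,31} = 0⊕0⊕0⊕1⊕1⊕1⊕1⊕1⊕1⊕1⊕1⊕1⊕1⊕0⊕0 = 0
Codeword b1..b31 = 1010101011010100000111111111100

1010101011010100000111111111100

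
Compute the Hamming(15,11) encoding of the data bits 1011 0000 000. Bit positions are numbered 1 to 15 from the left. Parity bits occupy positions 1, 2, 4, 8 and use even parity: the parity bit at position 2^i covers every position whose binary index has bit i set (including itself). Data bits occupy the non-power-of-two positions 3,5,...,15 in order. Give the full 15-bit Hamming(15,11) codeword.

011001100000000

Place data bits at non-power-of-two positions: b3=1, b5=0, b6=1, b7=1, b9=0, b10=0, b11=0, b12=0, b13=0, b14=0, b15=0.
p1 = XOR of data positions {3,5,7,9,11,13,15} = 1⊕0⊕1⊕0⊕0⊕0⊕0 = 0
p2 = XOR of data positions {3,6,7,10,11,14,15} = 1⊕1⊕1⊕0⊕0⊕0⊕0 = 1
p4 = XOR of data positions {5,6,7,12,13,14,15} = 0⊕1⊕1⊕0⊕0⊕0⊕0 = 0
p8 = XOR of data positions {9,10,11,12,13,14,15} = 0⊕0⊕0⊕0⊕0⊕0⊕0 = 0
Codeword b1..b15 = 011001100000000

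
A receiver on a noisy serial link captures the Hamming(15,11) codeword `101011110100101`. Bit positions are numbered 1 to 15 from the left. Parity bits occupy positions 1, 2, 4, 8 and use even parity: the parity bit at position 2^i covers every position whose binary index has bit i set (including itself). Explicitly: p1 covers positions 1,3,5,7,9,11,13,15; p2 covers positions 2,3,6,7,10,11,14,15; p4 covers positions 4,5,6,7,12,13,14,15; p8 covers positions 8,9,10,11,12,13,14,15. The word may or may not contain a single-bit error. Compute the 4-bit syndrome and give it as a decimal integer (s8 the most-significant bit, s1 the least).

6

s1: b1⊕b3⊕b5⊕b7⊕b9⊕b11⊕b13⊕b15 = 1⊕1⊕1⊕1⊕0⊕0⊕1⊕1 = 0
s2: b2⊕b3⊕b6⊕b7⊕b10⊕b11⊕b14⊕b15 = 0⊕1⊕1⊕1⊕1⊕0⊕0⊕1 = 1
s4: b4⊕b5⊕b6⊕b7⊕b12⊕b13⊕b14⊕b15 = 0⊕1⊕1⊕1⊕0⊕1⊕0⊕1 = 1
s8: b8⊕b9⊕b10⊕b11⊕b12⊕b13⊕b14⊕b15 = 1⊕0⊕1⊕0⊕0⊕1⊕0⊕1 = 0
Syndrome (s8...s1) = 0110 → position 6.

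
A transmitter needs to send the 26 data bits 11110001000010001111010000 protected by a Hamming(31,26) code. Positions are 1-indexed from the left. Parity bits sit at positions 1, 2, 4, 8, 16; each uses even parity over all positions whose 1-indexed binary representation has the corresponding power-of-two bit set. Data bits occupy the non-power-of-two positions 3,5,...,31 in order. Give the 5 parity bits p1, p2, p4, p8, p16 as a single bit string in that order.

01000

Place data bits at non-power-of-two positions: b3=1, b5=1, b6=1, b7=1, b9=0, b10=0, b11=0, b12=1, b13=0, b14=0, b15=0, b17=0, b18=1, b19=0, b20=0, b21=0, b22=1, b23=1, b24=1, b25=1, b26=0, b27=1, b28=0, b29=0, b30=0, b31=0.
p1 = XOR of data positions {3,5,7,9,11,13,15,17,19,21,23,25,27,29,31} = 1⊕1⊕1⊕0⊕0⊕0⊕0⊕0⊕0⊕0⊕1⊕1⊕1⊕0⊕0 = 0
p2 = XOR of data positions {3,6,7,10,11,14,15,18,19,22,23,26,27,30,31} = 1⊕1⊕1⊕0⊕0⊕0⊕0⊕1⊕0⊕1⊕1⊕0⊕1⊕0⊕0 = 1
p4 = XOR of data positions {5,6,7,12,13,14,15,20,21,22,23,28,29,30,31} = 1⊕1⊕1⊕1⊕0⊕0⊕0⊕0⊕0⊕1⊕1⊕0⊕0⊕0⊕0 = 0
p8 = XOR of data positions {9,10,11,12,13,14,15,24,25,26,27,28,29,30,31} = 0⊕0⊕0⊕1⊕0⊕0⊕0⊕1⊕1⊕0⊕1⊕0⊕0⊕0⊕0 = 0
p16 = XOR of data positions {17,18,19,20,21,22,23,24,25,26,27,28,29,30,31} = 0⊕1⊕0⊕0⊕0⊕1⊕1⊕1⊕1⊕0⊕1⊕0⊕0⊕0⊕0 = 0
Parity bits p1,p2,p4,p8,p16 = 01000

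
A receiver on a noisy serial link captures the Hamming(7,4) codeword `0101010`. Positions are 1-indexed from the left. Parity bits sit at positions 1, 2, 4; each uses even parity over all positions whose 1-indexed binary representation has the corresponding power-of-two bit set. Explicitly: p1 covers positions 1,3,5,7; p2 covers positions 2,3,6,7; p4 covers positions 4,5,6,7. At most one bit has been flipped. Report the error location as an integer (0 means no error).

s1: b1⊕b3⊕b5⊕b7 = 0⊕0⊕0⊕0 = 0
s2: b2⊕b3⊕b6⊕b7 = 1⊕0⊕1⊕0 = 0
s4: b4⊕b5⊕b6⊕b7 = 1⊕0⊕1⊕0 = 0
Syndrome (s4...s1) = 000 → position 0 (no error).

0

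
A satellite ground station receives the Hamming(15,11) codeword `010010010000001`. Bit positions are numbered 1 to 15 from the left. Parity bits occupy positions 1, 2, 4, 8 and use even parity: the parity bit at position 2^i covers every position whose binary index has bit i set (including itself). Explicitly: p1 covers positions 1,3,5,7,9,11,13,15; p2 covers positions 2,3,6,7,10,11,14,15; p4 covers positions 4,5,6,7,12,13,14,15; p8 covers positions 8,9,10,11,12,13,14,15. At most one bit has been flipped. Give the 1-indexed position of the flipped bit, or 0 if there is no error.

0

s1: b1⊕b3⊕b5⊕b7⊕b9⊕b11⊕b13⊕b15 = 0⊕0⊕1⊕0⊕0⊕0⊕0⊕1 = 0
s2: b2⊕b3⊕b6⊕b7⊕b10⊕b11⊕b14⊕b15 = 1⊕0⊕0⊕0⊕0⊕0⊕0⊕1 = 0
s4: b4⊕b5⊕b6⊕b7⊕b12⊕b13⊕b14⊕b15 = 0⊕1⊕0⊕0⊕0⊕0⊕0⊕1 = 0
s8: b8⊕b9⊕b10⊕b11⊕b12⊕b13⊕b14⊕b15 = 1⊕0⊕0⊕0⊕0⊕0⊕0⊕1 = 0
Syndrome (s8...s1) = 0000 → position 0 (no error).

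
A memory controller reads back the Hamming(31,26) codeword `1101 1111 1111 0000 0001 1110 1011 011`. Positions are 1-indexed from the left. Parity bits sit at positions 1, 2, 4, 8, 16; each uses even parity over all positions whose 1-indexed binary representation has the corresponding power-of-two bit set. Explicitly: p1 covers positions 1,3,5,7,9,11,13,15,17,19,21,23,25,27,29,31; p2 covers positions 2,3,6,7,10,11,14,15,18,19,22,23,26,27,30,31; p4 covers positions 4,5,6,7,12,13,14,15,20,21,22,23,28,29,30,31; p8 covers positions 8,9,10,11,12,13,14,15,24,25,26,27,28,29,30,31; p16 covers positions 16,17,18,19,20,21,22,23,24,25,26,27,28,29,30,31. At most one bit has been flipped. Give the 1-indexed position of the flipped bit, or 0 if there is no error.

16

s1: b1⊕b3⊕b5⊕b7⊕b9⊕b11⊕b13⊕b15⊕b17⊕b19⊕b21⊕b23⊕b25⊕b27⊕b29⊕b31 = 1⊕0⊕1⊕1⊕1⊕1⊕0⊕0⊕0⊕0⊕1⊕1⊕1⊕1⊕0⊕1 = 0
s2: b2⊕b3⊕b6⊕b7⊕b10⊕b11⊕b14⊕b15⊕b18⊕b19⊕b22⊕b23⊕b26⊕b27⊕b30⊕b31 = 1⊕0⊕1⊕1⊕1⊕1⊕0⊕0⊕0⊕0⊕1⊕1⊕0⊕1⊕1⊕1 = 0
s4: b4⊕b5⊕b6⊕b7⊕b12⊕b13⊕b14⊕b15⊕b20⊕b21⊕b22⊕b23⊕b28⊕b29⊕b30⊕b31 = 1⊕1⊕1⊕1⊕1⊕0⊕0⊕0⊕1⊕1⊕1⊕1⊕1⊕0⊕1⊕1 = 0
s8: b8⊕b9⊕b10⊕b11⊕b12⊕b13⊕b14⊕b15⊕b24⊕b25⊕b26⊕b27⊕b28⊕b29⊕b30⊕b31 = 1⊕1⊕1⊕1⊕1⊕0⊕0⊕0⊕0⊕1⊕0⊕1⊕1⊕0⊕1⊕1 = 0
s16: b16⊕b17⊕b18⊕b19⊕b20⊕b21⊕b22⊕b23⊕b24⊕b25⊕b26⊕b27⊕b28⊕b29⊕b30⊕b31 = 0⊕0⊕0⊕0⊕1⊕1⊕1⊕1⊕0⊕1⊕0⊕1⊕1⊕0⊕1⊕1 = 1
Syndrome (s16...s1) = 10000 → position 16.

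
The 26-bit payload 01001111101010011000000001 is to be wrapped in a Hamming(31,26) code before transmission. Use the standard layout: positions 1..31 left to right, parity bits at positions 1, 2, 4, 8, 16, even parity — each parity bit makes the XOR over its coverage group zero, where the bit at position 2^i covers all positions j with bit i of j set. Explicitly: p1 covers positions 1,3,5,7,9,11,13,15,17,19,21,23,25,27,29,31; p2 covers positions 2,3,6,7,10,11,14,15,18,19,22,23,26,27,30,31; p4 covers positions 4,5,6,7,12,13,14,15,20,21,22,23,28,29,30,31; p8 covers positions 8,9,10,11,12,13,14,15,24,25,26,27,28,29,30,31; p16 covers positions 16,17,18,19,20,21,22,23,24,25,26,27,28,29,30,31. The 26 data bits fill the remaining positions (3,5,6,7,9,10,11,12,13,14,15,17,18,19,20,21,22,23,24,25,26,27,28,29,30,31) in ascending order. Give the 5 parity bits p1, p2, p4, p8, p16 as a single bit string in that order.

Place data bits at non-power-of-two positions: b3=0, b5=1, b6=0, b7=0, b9=1, b10=1, b11=1, b12=1, b13=1, b14=0, b15=1, b17=0, b18=1, b19=0, b20=0, b21=1, b22=1, b23=0, b24=0, b25=0, b26=0, b27=0, b28=0, b29=0, b30=0, b31=1.
p1 = XOR of data positions {3,5,7,9,11,13,15,17,19,21,23,25,27,29,31} = 0⊕1⊕0⊕1⊕1⊕1⊕1⊕0⊕0⊕1⊕0⊕0⊕0⊕0⊕1 = 1
p2 = XOR of data positions {3,6,7,10,11,14,15,18,19,22,23,26,27,30,31} = 0⊕0⊕0⊕1⊕1⊕0⊕1⊕1⊕0⊕1⊕0⊕0⊕0⊕0⊕1 = 0
p4 = XOR of data positions {5,6,7,12,13,14,15,20,21,22,23,28,29,30,31} = 1⊕0⊕0⊕1⊕1⊕0⊕1⊕0⊕1⊕1⊕0⊕0⊕0⊕0⊕1 = 1
p8 = XOR of data positions {9,10,11,12,13,14,15,24,25,26,27,28,29,30,31} = 1⊕1⊕1⊕1⊕1⊕0⊕1⊕0⊕0⊕0⊕0⊕0⊕0⊕0⊕1 = 1
p16 = XOR of data positions {17,18,19,20,21,22,23,24,25,26,27,28,29,30,31} = 0⊕1⊕0⊕0⊕1⊕1⊕0⊕0⊕0⊕0⊕0⊕0⊕0⊕0⊕1 = 0
Parity bits p1,p2,p4,p8,p16 = 10110

10110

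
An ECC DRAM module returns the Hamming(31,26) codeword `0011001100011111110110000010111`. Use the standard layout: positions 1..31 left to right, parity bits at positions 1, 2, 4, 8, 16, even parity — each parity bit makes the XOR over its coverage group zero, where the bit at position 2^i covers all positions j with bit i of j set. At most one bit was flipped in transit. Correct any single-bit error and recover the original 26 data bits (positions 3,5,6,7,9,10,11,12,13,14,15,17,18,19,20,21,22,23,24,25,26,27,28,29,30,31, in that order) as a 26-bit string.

10010001111110110000010011

s1: b1⊕b3⊕b5⊕b7⊕b9⊕b11⊕b13⊕b15⊕b17⊕b19⊕b21⊕b23⊕b25⊕b27⊕b29⊕b31 = 0⊕1⊕0⊕1⊕0⊕0⊕1⊕1⊕1⊕0⊕1⊕0⊕0⊕1⊕1⊕1 = 1
s2: b2⊕b3⊕b6⊕b7⊕b10⊕b11⊕b14⊕b15⊕b18⊕b19⊕b22⊕b23⊕b26⊕b27⊕b30⊕b31 = 0⊕1⊕0⊕1⊕0⊕0⊕1⊕1⊕1⊕0⊕0⊕0⊕0⊕1⊕1⊕1 = 0
s4: b4⊕b5⊕b6⊕b7⊕b12⊕b13⊕b14⊕b15⊕b20⊕b21⊕b22⊕b23⊕b28⊕b29⊕b30⊕b31 = 1⊕0⊕0⊕1⊕1⊕1⊕1⊕1⊕1⊕1⊕0⊕0⊕0⊕1⊕1⊕1 = 1
s8: b8⊕b9⊕b10⊕b11⊕b12⊕b13⊕b14⊕b15⊕b24⊕b25⊕b26⊕b27⊕b28⊕b29⊕b30⊕b31 = 1⊕0⊕0⊕0⊕1⊕1⊕1⊕1⊕0⊕0⊕0⊕1⊕0⊕1⊕1⊕1 = 1
s16: b16⊕b17⊕b18⊕b19⊕b20⊕b21⊕b22⊕b23⊕b24⊕b25⊕b26⊕b27⊕b28⊕b29⊕b30⊕b31 = 1⊕1⊕1⊕0⊕1⊕1⊕0⊕0⊕0⊕0⊕0⊕1⊕0⊕1⊕1⊕1 = 1
Syndrome (s16...s1) = 11101 → position 29.
Flip bit 29: corrected codeword = 0011001100011111110110000010011
Data bits at positions 3,5,6,7,9,10,11,12,13,14,15,17,18,19,20,21,22,23,24,25,26,27,28,29,30,31: 10010001111110110000010011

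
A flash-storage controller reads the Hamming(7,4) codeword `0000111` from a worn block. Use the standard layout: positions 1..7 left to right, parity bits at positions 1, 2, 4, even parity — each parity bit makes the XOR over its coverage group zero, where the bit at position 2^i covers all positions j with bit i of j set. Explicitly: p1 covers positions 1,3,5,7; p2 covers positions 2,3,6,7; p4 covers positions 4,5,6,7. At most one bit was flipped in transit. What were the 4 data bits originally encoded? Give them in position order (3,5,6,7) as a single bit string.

s1: b1⊕b3⊕b5⊕b7 = 0⊕0⊕1⊕1 = 0
s2: b2⊕b3⊕b6⊕b7 = 0⊕0⊕1⊕1 = 0
s4: b4⊕b5⊕b6⊕b7 = 0⊕1⊕1⊕1 = 1
Syndrome (s4...s1) = 100 → position 4.
Flip bit 4: corrected codeword = 0001111
Data bits at positions 3,5,6,7: 0111

0111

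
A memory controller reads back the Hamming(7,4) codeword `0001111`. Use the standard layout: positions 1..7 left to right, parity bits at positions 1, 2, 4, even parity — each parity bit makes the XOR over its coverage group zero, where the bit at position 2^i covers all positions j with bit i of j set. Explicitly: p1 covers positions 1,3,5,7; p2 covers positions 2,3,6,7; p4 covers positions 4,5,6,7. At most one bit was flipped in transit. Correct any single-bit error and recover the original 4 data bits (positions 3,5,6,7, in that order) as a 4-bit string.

s1: b1⊕b3⊕b5⊕b7 = 0⊕0⊕1⊕1 = 0
s2: b2⊕b3⊕b6⊕b7 = 0⊕0⊕1⊕1 = 0
s4: b4⊕b5⊕b6⊕b7 = 1⊕1⊕1⊕1 = 0
Syndrome (s4...s1) = 000 → position 0 (no error).
No correction needed.
Data bits at positions 3,5,6,7: 0111

0111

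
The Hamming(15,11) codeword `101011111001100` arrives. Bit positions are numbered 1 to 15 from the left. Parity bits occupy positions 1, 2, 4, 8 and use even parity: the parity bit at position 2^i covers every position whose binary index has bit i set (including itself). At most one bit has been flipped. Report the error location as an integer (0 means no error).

s1: b1⊕b3⊕b5⊕b7⊕b9⊕b11⊕b13⊕b15 = 1⊕1⊕1⊕1⊕1⊕0⊕1⊕0 = 0
s2: b2⊕b3⊕b6⊕b7⊕b10⊕b11⊕b14⊕b15 = 0⊕1⊕1⊕1⊕0⊕0⊕0⊕0 = 1
s4: b4⊕b5⊕b6⊕b7⊕b12⊕b13⊕b14⊕b15 = 0⊕1⊕1⊕1⊕1⊕1⊕0⊕0 = 1
s8: b8⊕b9⊕b10⊕b11⊕b12⊕b13⊕b14⊕b15 = 1⊕1⊕0⊕0⊕1⊕1⊕0⊕0 = 0
Syndrome (s8...s1) = 0110 → position 6.

6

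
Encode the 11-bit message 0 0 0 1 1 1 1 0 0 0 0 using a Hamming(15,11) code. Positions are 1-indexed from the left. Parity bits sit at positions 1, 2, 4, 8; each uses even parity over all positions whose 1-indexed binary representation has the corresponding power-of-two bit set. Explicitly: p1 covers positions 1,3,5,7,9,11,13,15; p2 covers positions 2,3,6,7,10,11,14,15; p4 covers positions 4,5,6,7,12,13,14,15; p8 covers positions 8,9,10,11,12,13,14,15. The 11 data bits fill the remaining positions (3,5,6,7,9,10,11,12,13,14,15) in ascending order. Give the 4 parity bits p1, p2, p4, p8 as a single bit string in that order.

Place data bits at non-power-of-two positions: b3=0, b5=0, b6=0, b7=1, b9=1, b10=1, b11=1, b12=0, b13=0, b14=0, b15=0.
p1 = XOR of data positions {3,5,7,9,11,13,15} = 0⊕0⊕1⊕1⊕1⊕0⊕0 = 1
p2 = XOR of data positions {3,6,7,10,11,14,15} = 0⊕0⊕1⊕1⊕1⊕0⊕0 = 1
p4 = XOR of data positions {5,6,7,12,13,14,15} = 0⊕0⊕1⊕0⊕0⊕0⊕0 = 1
p8 = XOR of data positions {9,10,11,12,13,14,15} = 1⊕1⊕1⊕0⊕0⊕0⊕0 = 1
Parity bits p1,p2,p4,p8 = 1111

1111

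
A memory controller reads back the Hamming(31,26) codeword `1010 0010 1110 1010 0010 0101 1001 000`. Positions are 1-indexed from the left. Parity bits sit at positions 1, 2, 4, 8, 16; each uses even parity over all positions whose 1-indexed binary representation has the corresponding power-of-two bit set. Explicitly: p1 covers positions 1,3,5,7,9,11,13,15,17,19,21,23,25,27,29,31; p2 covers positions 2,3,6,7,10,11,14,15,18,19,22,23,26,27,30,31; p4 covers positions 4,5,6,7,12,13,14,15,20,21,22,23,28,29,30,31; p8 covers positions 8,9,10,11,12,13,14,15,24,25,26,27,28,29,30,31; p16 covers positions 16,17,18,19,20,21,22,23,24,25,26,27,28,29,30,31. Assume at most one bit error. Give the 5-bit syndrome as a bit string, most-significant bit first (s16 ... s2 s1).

s1: b1⊕b3⊕b5⊕b7⊕b9⊕b11⊕b13⊕b15⊕b17⊕b19⊕b21⊕b23⊕b25⊕b27⊕b29⊕b31 = 1⊕1⊕0⊕1⊕1⊕1⊕1⊕1⊕0⊕1⊕0⊕0⊕1⊕0⊕0⊕0 = 1
s2: b2⊕b3⊕b6⊕b7⊕b10⊕b11⊕b14⊕b15⊕b18⊕b19⊕b22⊕b23⊕b26⊕b27⊕b30⊕b31 = 0⊕1⊕0⊕1⊕1⊕1⊕0⊕1⊕0⊕1⊕1⊕0⊕0⊕0⊕0⊕0 = 1
s4: b4⊕b5⊕b6⊕b7⊕b12⊕b13⊕b14⊕b15⊕b20⊕b21⊕b22⊕b23⊕b28⊕b29⊕b30⊕b31 = 0⊕0⊕0⊕1⊕0⊕1⊕0⊕1⊕0⊕0⊕1⊕0⊕1⊕0⊕0⊕0 = 1
s8: b8⊕b9⊕b10⊕b11⊕b12⊕b13⊕b14⊕b15⊕b24⊕b25⊕b26⊕b27⊕b28⊕b29⊕b30⊕b31 = 0⊕1⊕1⊕1⊕0⊕1⊕0⊕1⊕1⊕1⊕0⊕0⊕1⊕0⊕0⊕0 = 0
s16: b16⊕b17⊕b18⊕b19⊕b20⊕b21⊕b22⊕b23⊕b24⊕b25⊕b26⊕b27⊕b28⊕b29⊕b30⊕b31 = 0⊕0⊕0⊕1⊕0⊕0⊕1⊕0⊕1⊕1⊕0⊕0⊕1⊕0⊕0⊕0 = 1
Syndrome (s16...s1) = 10111 → position 23.

10111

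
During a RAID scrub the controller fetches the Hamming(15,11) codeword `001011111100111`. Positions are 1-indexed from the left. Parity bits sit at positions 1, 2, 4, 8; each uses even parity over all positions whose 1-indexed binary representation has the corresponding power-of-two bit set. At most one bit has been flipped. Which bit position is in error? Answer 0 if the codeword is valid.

0

s1: b1⊕b3⊕b5⊕b7⊕b9⊕b11⊕b13⊕b15 = 0⊕1⊕1⊕1⊕1⊕0⊕1⊕1 = 0
s2: b2⊕b3⊕b6⊕b7⊕b10⊕b11⊕b14⊕b15 = 0⊕1⊕1⊕1⊕1⊕0⊕1⊕1 = 0
s4: b4⊕b5⊕b6⊕b7⊕b12⊕b13⊕b14⊕b15 = 0⊕1⊕1⊕1⊕0⊕1⊕1⊕1 = 0
s8: b8⊕b9⊕b10⊕b11⊕b12⊕b13⊕b14⊕b15 = 1⊕1⊕1⊕0⊕0⊕1⊕1⊕1 = 0
Syndrome (s8...s1) = 0000 → position 0 (no error).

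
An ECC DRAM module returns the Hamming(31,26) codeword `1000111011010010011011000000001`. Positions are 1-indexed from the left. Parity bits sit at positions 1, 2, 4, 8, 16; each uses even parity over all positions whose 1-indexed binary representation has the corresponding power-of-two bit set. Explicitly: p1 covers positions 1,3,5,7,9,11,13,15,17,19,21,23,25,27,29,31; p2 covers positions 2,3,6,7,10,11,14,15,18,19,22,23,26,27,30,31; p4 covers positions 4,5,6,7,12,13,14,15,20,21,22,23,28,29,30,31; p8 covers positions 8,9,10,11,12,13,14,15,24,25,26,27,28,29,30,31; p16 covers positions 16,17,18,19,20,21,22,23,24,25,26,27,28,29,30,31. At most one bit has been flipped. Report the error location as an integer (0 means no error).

24

s1: b1⊕b3⊕b5⊕b7⊕b9⊕b11⊕b13⊕b15⊕b17⊕b19⊕b21⊕b23⊕b25⊕b27⊕b29⊕b31 = 1⊕0⊕1⊕1⊕1⊕0⊕0⊕1⊕0⊕1⊕1⊕0⊕0⊕0⊕0⊕1 = 0
s2: b2⊕b3⊕b6⊕b7⊕b10⊕b11⊕b14⊕b15⊕b18⊕b19⊕b22⊕b23⊕b26⊕b27⊕b30⊕b31 = 0⊕0⊕1⊕1⊕1⊕0⊕0⊕1⊕1⊕1⊕1⊕0⊕0⊕0⊕0⊕1 = 0
s4: b4⊕b5⊕b6⊕b7⊕b12⊕b13⊕b14⊕b15⊕b20⊕b21⊕b22⊕b23⊕b28⊕b29⊕b30⊕b31 = 0⊕1⊕1⊕1⊕1⊕0⊕0⊕1⊕0⊕1⊕1⊕0⊕0⊕0⊕0⊕1 = 0
s8: b8⊕b9⊕b10⊕b11⊕b12⊕b13⊕b14⊕b15⊕b24⊕b25⊕b26⊕b27⊕b28⊕b29⊕b30⊕b31 = 0⊕1⊕1⊕0⊕1⊕0⊕0⊕1⊕0⊕0⊕0⊕0⊕0⊕0⊕0⊕1 = 1
s16: b16⊕b17⊕b18⊕b19⊕b20⊕b21⊕b22⊕b23⊕b24⊕b25⊕b26⊕b27⊕b28⊕b29⊕b30⊕b31 = 0⊕0⊕1⊕1⊕0⊕1⊕1⊕0⊕0⊕0⊕0⊕0⊕0⊕0⊕0⊕1 = 1
Syndrome (s16...s1) = 11000 → position 24.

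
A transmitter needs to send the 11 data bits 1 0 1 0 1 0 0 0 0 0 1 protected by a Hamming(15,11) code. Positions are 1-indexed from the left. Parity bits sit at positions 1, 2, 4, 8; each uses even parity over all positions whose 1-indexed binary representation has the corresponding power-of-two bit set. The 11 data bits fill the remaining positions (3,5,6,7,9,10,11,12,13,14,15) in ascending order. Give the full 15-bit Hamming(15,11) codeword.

Place data bits at non-power-of-two positions: b3=1, b5=0, b6=1, b7=0, b9=1, b10=0, b11=0, b12=0, b13=0, b14=0, b15=1.
p1 = XOR of data positions {3,5,7,9,11,13,15} = 1⊕0⊕0⊕1⊕0⊕0⊕1 = 1
p2 = XOR of data positions {3,6,7,10,11,14,15} = 1⊕1⊕0⊕0⊕0⊕0⊕1 = 1
p4 = XOR of data positions {5,6,7,12,13,14,15} = 0⊕1⊕0⊕0⊕0⊕0⊕1 = 0
p8 = XOR of data positions {9,10,11,12,13,14,15} = 1⊕0⊕0⊕0⊕0⊕0⊕1 = 0
Codeword b1..b15 = 111001001000001

111001001000001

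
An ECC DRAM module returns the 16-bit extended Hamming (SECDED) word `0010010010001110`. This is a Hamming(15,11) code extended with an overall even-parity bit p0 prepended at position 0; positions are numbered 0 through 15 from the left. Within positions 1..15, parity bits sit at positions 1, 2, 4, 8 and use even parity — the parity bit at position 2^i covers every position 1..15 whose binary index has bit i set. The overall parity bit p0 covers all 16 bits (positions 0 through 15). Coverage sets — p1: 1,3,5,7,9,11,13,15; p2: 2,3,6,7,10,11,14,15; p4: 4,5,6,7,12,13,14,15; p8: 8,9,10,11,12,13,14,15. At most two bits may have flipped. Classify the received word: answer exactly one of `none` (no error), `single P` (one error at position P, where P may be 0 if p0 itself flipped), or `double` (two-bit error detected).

s1: b1⊕b3⊕b5⊕b7⊕b9⊕b11⊕b13⊕b15 = 0⊕0⊕1⊕0⊕0⊕0⊕1⊕0 = 0
s2: b2⊕b3⊕b6⊕b7⊕b10⊕b11⊕b14⊕b15 = 1⊕0⊕0⊕0⊕0⊕0⊕1⊕0 = 0
s4: b4⊕b5⊕b6⊕b7⊕b12⊕b13⊕b14⊕b15 = 0⊕1⊕0⊕0⊕1⊕1⊕1⊕0 = 0
s8: b8⊕b9⊕b10⊕b11⊕b12⊕b13⊕b14⊕b15 = 1⊕0⊕0⊕0⊕1⊕1⊕1⊕0 = 0
Syndrome (s8...s1) = 0000 → position 0 (no error).
Overall parity (XOR of all 16 bits, including p0): 0⊕0⊕1⊕0⊕0⊕1⊕0⊕0⊕1⊕0⊕0⊕0⊕1⊕1⊕1⊕0 = 0
Overall=0, syndrome position=0 → no error.

none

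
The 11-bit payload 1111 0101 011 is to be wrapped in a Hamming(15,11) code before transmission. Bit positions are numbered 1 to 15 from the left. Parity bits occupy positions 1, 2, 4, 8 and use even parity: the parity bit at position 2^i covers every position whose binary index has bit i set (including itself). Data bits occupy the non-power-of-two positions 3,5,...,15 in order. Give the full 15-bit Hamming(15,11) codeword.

Place data bits at non-power-of-two positions: b3=1, b5=1, b6=1, b7=1, b9=0, b10=1, b11=0, b12=1, b13=0, b14=1, b15=1.
p1 = XOR of data positions {3,5,7,9,11,13,15} = 1⊕1⊕1⊕0⊕0⊕0⊕1 = 0
p2 = XOR of data positions {3,6,7,10,11,14,15} = 1⊕1⊕1⊕1⊕0⊕1⊕1 = 0
p4 = XOR of data positions {5,6,7,12,13,14,15} = 1⊕1⊕1⊕1⊕0⊕1⊕1 = 0
p8 = XOR of data positions {9,10,11,12,13,14,15} = 0⊕1⊕0⊕1⊕0⊕1⊕1 = 0
Codeword b1..b15 = 001011100101011

001011100101011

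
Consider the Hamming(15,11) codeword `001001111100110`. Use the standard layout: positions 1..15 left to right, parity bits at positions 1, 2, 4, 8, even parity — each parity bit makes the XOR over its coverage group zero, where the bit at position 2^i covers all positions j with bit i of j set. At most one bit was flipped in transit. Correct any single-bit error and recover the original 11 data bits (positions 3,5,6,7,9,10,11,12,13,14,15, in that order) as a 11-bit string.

s1: b1⊕b3⊕b5⊕b7⊕b9⊕b11⊕b13⊕b15 = 0⊕1⊕0⊕1⊕1⊕0⊕1⊕0 = 0
s2: b2⊕b3⊕b6⊕b7⊕b10⊕b11⊕b14⊕b15 = 0⊕1⊕1⊕1⊕1⊕0⊕1⊕0 = 1
s4: b4⊕b5⊕b6⊕b7⊕b12⊕b13⊕b14⊕b15 = 0⊕0⊕1⊕1⊕0⊕1⊕1⊕0 = 0
s8: b8⊕b9⊕b10⊕b11⊕b12⊕b13⊕b14⊕b15 = 1⊕1⊕1⊕0⊕0⊕1⊕1⊕0 = 1
Syndrome (s8...s1) = 1010 → position 10.
Flip bit 10: corrected codeword = 001001111000110
Data bits at positions 3,5,6,7,9,10,11,12,13,14,15: 10111000110

10111000110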